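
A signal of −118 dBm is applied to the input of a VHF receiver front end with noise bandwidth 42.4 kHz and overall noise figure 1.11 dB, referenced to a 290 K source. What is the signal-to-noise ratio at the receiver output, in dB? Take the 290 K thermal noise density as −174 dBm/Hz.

8.6 dB

Noise floor: N = −174 + 10 log₁₀(B) + NF
10 log₁₀(4.24×10⁴) = 46.27 dB
N = −174 + 46.27 + 1.11 = −126.62 dBm
SNR = P_sig − N = −118 − (−126.62) = 8.62 dB → 8.6 dB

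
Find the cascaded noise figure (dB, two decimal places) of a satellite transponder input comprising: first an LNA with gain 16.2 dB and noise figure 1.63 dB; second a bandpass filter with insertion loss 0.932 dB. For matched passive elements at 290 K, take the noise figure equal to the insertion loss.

1.65 dB

Convert to linear (a loss of L dB is a gain of −L dB): F_i = 10^(NF_i/10), G_i = 10^(G_i,dB/10)
  Stage 1: F_1 = 10^(1.63/10) = 1.455, G_1 = 10^(16.2/10) = 41.69
  Stage 2: F_2 = 10^(0.932/10) = 1.239, G_2 = 10^(−0.932/10) = 0.8069
Friis cascade:
  F = 1.455 + (1.239 − 1)/41.69 = 1.461
NF = 10 log₁₀(1.461) = 1.65 dB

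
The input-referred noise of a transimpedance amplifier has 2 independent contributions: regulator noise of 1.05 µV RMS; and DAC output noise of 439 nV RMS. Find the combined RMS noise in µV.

1.14 µV

Uncorrelated sources add in power (mean-square): V_tot = √(ΣV_i²)
V_tot = √[(1.05×10⁻⁶)² + (4.39×10⁻⁷)²] = 1.14×10⁻⁶ V = 1.14 µV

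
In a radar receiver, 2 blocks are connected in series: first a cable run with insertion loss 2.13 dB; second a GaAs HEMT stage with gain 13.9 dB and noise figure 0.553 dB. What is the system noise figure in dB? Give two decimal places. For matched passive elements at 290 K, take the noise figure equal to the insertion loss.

Convert to linear (a loss of L dB is a gain of −L dB): F_i = 10^(NF_i/10), G_i = 10^(G_i,dB/10)
  Stage 1: F_1 = 10^(2.13/10) = 1.633, G_1 = 10^(−2.13/10) = 0.6124
  Stage 2: F_2 = 10^(0.553/10) = 1.136, G_2 = 10^(13.9/10) = 24.55
Friis cascade:
  F = 1.633 + (1.136 − 1)/0.6124 = 1.855
NF = 10 log₁₀(1.855) = 2.68 dB

2.68 dB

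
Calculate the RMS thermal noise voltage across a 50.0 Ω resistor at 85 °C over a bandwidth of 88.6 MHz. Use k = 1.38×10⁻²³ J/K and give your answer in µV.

T = 85 °C + 273.15 = 358.15 K
V_n = √(4kTRB)
4kTRB = 4 × 1.38×10⁻²³ × 358.15 × 5.00×10¹ × 8.86×10⁷ = 8.76×10⁻¹¹ V²
V_n = √(8.76×10⁻¹¹) = 9.36×10⁻⁶ V = 9.36 µV

9.36 µV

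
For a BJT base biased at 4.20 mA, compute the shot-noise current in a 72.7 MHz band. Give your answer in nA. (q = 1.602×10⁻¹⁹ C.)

I_n = √(2qI·B)
2qI·B = 2 × 1.602×10⁻¹⁹ × 4.20×10⁻³ × 7.27×10⁷ = 9.78×10⁻¹⁴ A²
I_n = √(9.78×10⁻¹⁴) = 3.13×10⁻⁷ A = 313 nA

313 nA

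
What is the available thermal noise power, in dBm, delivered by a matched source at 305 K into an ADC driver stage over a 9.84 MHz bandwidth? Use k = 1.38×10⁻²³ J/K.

P_n = kTB = 1.38×10⁻²³ × 305 × 9.84×10⁶ = 4.14×10⁻¹⁴ W
In dBm: 10 log₁₀(4.14×10⁻¹⁴ / 10⁻³) = −103.8 dBm

−103.8 dBm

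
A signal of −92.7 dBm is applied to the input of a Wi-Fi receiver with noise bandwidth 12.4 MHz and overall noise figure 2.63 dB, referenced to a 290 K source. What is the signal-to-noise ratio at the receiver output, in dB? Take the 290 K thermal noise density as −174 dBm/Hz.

Noise floor: N = −174 + 10 log₁₀(B) + NF
10 log₁₀(1.24×10⁷) = 70.93 dB
N = −174 + 70.93 + 2.63 = −100.44 dBm
SNR = P_sig − N = −92.7 − (−100.44) = 7.74 dB → 7.7 dB

7.7 dB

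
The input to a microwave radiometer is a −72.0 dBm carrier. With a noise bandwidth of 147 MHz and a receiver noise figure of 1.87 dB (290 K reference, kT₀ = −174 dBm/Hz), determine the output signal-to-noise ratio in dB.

18.5 dB

Noise floor: N = −174 + 10 log₁₀(B) + NF
10 log₁₀(1.47×10⁸) = 81.67 dB
N = −174 + 81.67 + 1.87 = −90.46 dBm
SNR = P_sig − N = −72.0 − (−90.46) = 18.46 dB → 18.5 dB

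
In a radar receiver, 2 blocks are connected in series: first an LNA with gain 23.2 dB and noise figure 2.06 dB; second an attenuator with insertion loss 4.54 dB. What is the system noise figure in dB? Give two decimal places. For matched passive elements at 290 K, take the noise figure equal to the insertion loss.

2.08 dB

Convert to linear (a loss of L dB is a gain of −L dB): F_i = 10^(NF_i/10), G_i = 10^(G_i,dB/10)
  Stage 1: F_1 = 10^(2.06/10) = 1.607, G_1 = 10^(23.2/10) = 208.9
  Stage 2: F_2 = 10^(4.54/10) = 2.844, G_2 = 10^(−4.54/10) = 0.3516
Friis cascade:
  F = 1.607 + (2.844 − 1)/208.9 = 1.616
NF = 10 log₁₀(1.616) = 2.08 dB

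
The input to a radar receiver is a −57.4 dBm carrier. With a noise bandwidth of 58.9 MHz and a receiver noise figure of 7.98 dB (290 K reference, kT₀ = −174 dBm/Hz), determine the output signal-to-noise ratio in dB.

30.9 dB

Noise floor: N = −174 + 10 log₁₀(B) + NF
10 log₁₀(5.89×10⁷) = 77.7 dB
N = −174 + 77.7 + 7.98 = −88.32 dBm
SNR = P_sig − N = −57.4 − (−88.32) = 30.92 dB → 30.9 dB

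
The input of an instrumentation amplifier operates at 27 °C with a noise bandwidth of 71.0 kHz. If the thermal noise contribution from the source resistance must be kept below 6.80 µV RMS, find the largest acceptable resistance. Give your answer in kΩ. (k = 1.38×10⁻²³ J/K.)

T = 27 °C + 273.15 = 300.15 K
Johnson–Nyquist: V_n = √(4kTRB) ⇒ R = V_n² / (4kTB)
4kTB = 4 × 1.38×10⁻²³ × 300.15 × 7.10×10⁴ = 1.18×10⁻¹⁵
R = (6.80×10⁻⁶)² / 1.18×10⁻¹⁵ = 3.93×10⁴ Ω = 39.3 kΩ

39.3 kΩ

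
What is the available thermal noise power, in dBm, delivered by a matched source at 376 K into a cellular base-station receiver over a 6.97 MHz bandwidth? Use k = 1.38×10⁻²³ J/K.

P_n = kTB = 1.38×10⁻²³ × 376 × 6.97×10⁶ = 3.62×10⁻¹⁴ W
In dBm: 10 log₁₀(3.62×10⁻¹⁴ / 10⁻³) = −104.4 dBm

−104.4 dBm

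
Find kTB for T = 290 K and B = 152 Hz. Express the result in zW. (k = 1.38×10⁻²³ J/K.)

P_n = kTB = 1.38×10⁻²³ × 290 × 1.52×10² = 6.08×10⁻¹⁹ W = 608 zW

608 zW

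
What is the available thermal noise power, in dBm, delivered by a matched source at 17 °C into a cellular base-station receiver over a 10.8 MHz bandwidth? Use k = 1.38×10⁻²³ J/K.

−103.6 dBm

T = 17 °C + 273.15 = 290.15 K
P_n = kTB = 1.38×10⁻²³ × 290.15 × 1.08×10⁷ = 4.32×10⁻¹⁴ W
In dBm: 10 log₁₀(4.32×10⁻¹⁴ / 10⁻³) = −103.6 dBm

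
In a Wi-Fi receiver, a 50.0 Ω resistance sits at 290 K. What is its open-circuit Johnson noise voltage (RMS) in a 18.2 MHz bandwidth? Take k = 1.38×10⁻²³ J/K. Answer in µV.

3.82 µV

V_n = √(4kTRB)
4kTRB = 4 × 1.38×10⁻²³ × 290 × 5.00×10¹ × 1.82×10⁷ = 1.46×10⁻¹¹ V²
V_n = √(1.46×10⁻¹¹) = 3.82×10⁻⁶ V = 3.82 µV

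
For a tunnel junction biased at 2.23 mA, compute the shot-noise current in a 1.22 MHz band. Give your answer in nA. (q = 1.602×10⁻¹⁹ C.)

29.5 nA

I_n = √(2qI·B)
2qI·B = 2 × 1.602×10⁻¹⁹ × 2.23×10⁻³ × 1.22×10⁶ = 8.72×10⁻¹⁶ A²
I_n = √(8.72×10⁻¹⁶) = 2.95×10⁻⁸ A = 29.5 nA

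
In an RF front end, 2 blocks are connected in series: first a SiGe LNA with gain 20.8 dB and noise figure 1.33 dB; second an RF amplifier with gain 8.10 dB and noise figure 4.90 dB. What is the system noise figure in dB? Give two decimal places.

1.39 dB

Convert to linear (a loss of L dB is a gain of −L dB): F_i = 10^(NF_i/10), G_i = 10^(G_i,dB/10)
  Stage 1: F_1 = 10^(1.33/10) = 1.358, G_1 = 10^(20.8/10) = 120.2
  Stage 2: F_2 = 10^(4.90/10) = 3.090, G_2 = 10^(8.10/10) = 6.457
Friis cascade:
  F = 1.358 + (3.090 − 1)/120.2 = 1.376
NF = 10 log₁₀(1.376) = 1.39 dB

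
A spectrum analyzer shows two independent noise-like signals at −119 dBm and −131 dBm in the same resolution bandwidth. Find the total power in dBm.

−118.7 dBm

Convert to linear, add, convert back:
P₁ = 1.26×10⁻¹⁵ W, P₂ = 7.94×10⁻¹⁷ W
P_tot = 1.34×10⁻¹⁵ W → 10 log₁₀(P_tot / 10⁻³) = −118.7 dBm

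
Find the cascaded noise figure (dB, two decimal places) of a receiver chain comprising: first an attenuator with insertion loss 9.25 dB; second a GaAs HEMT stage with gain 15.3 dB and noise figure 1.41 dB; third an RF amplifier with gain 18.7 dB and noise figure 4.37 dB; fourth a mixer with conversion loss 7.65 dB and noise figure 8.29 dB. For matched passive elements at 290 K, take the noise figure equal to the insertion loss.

Convert to linear (a loss of L dB is a gain of −L dB): F_i = 10^(NF_i/10), G_i = 10^(G_i,dB/10)
  Stage 1: F_1 = 10^(9.25/10) = 8.414, G_1 = 10^(−9.25/10) = 0.1189
  Stage 2: F_2 = 10^(1.41/10) = 1.384, G_2 = 10^(15.3/10) = 33.88
  Stage 3: F_3 = 10^(4.37/10) = 2.735, G_3 = 10^(18.7/10) = 74.13
  Stage 4: F_4 = 10^(8.29/10) = 6.745, G_4 = 10^(−7.65/10) = 0.1718
Friis cascade:
  F = 8.414 + (1.384 − 1)/0.1189 + (2.735 − 1)/4.027 + (6.745 − 1)/298.5 = 12.09
NF = 10 log₁₀(12.09) = 10.82 dB

10.82 dB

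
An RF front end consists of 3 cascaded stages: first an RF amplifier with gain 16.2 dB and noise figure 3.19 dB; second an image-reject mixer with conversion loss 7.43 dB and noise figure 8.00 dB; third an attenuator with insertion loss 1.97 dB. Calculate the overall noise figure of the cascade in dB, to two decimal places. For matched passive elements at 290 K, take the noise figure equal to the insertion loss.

Convert to linear (a loss of L dB is a gain of −L dB): F_i = 10^(NF_i/10), G_i = 10^(G_i,dB/10)
  Stage 1: F_1 = 10^(3.19/10) = 2.084, G_1 = 10^(16.2/10) = 41.69
  Stage 2: F_2 = 10^(8.00/10) = 6.310, G_2 = 10^(−7.43/10) = 0.1807
  Stage 3: F_3 = 10^(1.97/10) = 1.574, G_3 = 10^(−1.97/10) = 0.6353
Friis cascade:
  F = 2.084 + (6.310 − 1)/41.69 + (1.574 − 1)/7.534 = 2.288
NF = 10 log₁₀(2.288) = 3.59 dB

3.59 dB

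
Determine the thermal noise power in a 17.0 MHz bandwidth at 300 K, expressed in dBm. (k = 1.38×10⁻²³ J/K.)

−101.5 dBm

P_n = kTB = 1.38×10⁻²³ × 300 × 1.70×10⁷ = 7.04×10⁻¹⁴ W
In dBm: 10 log₁₀(7.04×10⁻¹⁴ / 10⁻³) = −101.5 dBm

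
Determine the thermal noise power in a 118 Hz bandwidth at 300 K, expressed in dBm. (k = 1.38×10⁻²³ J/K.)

P_n = kTB = 1.38×10⁻²³ × 300 × 1.18×10² = 4.89×10⁻¹⁹ W
In dBm: 10 log₁₀(4.89×10⁻¹⁹ / 10⁻³) = −153.1 dBm

−153.1 dBm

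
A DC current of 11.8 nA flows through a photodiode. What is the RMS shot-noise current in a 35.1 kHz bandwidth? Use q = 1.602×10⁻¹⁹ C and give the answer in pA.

11.5 pA

I_n = √(2qI·B)
2qI·B = 2 × 1.602×10⁻¹⁹ × 1.18×10⁻⁸ × 3.51×10⁴ = 1.33×10⁻²² A²
I_n = √(1.33×10⁻²²) = 1.15×10⁻¹¹ A = 11.5 pA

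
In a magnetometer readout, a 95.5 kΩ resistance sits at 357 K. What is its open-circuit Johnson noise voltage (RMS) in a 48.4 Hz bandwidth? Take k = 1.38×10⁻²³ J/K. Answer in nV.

302 nV

V_n = √(4kTRB)
4kTRB = 4 × 1.38×10⁻²³ × 357 × 9.55×10⁴ × 4.84×10¹ = 9.11×10⁻¹⁴ V²
V_n = √(9.11×10⁻¹⁴) = 3.02×10⁻⁷ V = 302 nV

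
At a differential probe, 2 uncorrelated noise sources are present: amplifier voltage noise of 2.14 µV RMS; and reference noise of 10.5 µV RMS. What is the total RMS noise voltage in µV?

10.7 µV

Uncorrelated sources add in power (mean-square): V_tot = √(ΣV_i²)
V_tot = √[(2.14×10⁻⁶)² + (1.05×10⁻⁵)²] = 1.07×10⁻⁵ V = 10.7 µV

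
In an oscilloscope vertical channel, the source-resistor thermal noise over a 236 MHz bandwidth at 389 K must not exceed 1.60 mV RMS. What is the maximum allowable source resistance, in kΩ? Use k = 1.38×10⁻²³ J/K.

505 kΩ

Johnson–Nyquist: V_n = √(4kTRB) ⇒ R = V_n² / (4kTB)
4kTB = 4 × 1.38×10⁻²³ × 389 × 2.36×10⁸ = 5.07×10⁻¹²
R = (1.60×10⁻³)² / 5.07×10⁻¹² = 5.05×10⁵ Ω = 505 kΩ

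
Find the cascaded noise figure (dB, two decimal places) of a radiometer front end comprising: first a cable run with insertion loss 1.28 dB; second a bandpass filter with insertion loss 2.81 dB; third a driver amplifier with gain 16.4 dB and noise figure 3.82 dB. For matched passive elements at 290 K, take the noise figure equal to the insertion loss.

Convert to linear (a loss of L dB is a gain of −L dB): F_i = 10^(NF_i/10), G_i = 10^(G_i,dB/10)
  Stage 1: F_1 = 10^(1.28/10) = 1.343, G_1 = 10^(−1.28/10) = 0.7447
  Stage 2: F_2 = 10^(2.81/10) = 1.910, G_2 = 10^(−2.81/10) = 0.5236
  Stage 3: F_3 = 10^(3.82/10) = 2.410, G_3 = 10^(16.4/10) = 43.65
Friis cascade:
  F = 1.343 + (1.910 − 1)/0.7447 + (2.410 − 1)/0.3899 = 6.180
NF = 10 log₁₀(6.180) = 7.91 dB

7.91 dB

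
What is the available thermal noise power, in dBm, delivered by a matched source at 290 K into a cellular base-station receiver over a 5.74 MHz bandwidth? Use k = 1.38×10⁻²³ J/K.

P_n = kTB = 1.38×10⁻²³ × 290 × 5.74×10⁶ = 2.30×10⁻¹⁴ W
In dBm: 10 log₁₀(2.30×10⁻¹⁴ / 10⁻³) = −106.4 dBm

−106.4 dBm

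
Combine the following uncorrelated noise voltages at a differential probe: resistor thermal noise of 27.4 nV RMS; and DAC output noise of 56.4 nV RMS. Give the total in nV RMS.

62.7 nV

Uncorrelated sources add in power (mean-square): V_tot = √(ΣV_i²)
V_tot = √[(2.74×10⁻⁸)² + (5.64×10⁻⁸)²] = 6.27×10⁻⁸ V = 62.7 nV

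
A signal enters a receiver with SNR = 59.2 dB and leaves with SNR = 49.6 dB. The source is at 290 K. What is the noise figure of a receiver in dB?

9.6 dB

NF (dB) = SNR_in(dB) − SNR_out(dB) when the source is at T₀
NF = 59.2 − 49.6 = 9.6 dB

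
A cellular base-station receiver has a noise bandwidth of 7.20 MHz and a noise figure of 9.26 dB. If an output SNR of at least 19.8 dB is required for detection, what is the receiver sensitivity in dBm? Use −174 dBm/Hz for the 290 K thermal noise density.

−76.4 dBm

Sensitivity = −174 + 10 log₁₀(B) + NF + SNR_min
= −174 + 68.57 + 9.26 + 19.8
= −76.37 dBm → −76.4 dBm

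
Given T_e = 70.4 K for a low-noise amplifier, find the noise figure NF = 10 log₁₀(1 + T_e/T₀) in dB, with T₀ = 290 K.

F = 1 + T_e/T₀ = 1 + 70.4/290 = 1.24276
NF = 10 log₁₀(1.24276) = 0.944 dB

0.944 dB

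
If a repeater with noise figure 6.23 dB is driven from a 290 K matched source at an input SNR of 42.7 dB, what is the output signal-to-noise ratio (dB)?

By definition F = SNR_in/SNR_out, so in dB: SNR_out = SNR_in − NF
SNR_out = 42.7 − 6.23 = 36.47 dB

36.47 dB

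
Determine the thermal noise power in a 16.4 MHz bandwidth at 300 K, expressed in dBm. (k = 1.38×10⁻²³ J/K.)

−101.7 dBm

P_n = kTB = 1.38×10⁻²³ × 300 × 1.64×10⁷ = 6.79×10⁻¹⁴ W
In dBm: 10 log₁₀(6.79×10⁻¹⁴ / 10⁻³) = −101.7 dBm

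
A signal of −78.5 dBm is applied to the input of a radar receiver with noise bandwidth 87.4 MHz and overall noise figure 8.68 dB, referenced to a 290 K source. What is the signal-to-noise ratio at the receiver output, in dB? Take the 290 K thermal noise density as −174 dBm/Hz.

7.4 dB

Noise floor: N = −174 + 10 log₁₀(B) + NF
10 log₁₀(8.74×10⁷) = 79.42 dB
N = −174 + 79.42 + 8.68 = −85.90 dBm
SNR = P_sig − N = −78.5 − (−85.90) = 7.40 dB → 7.4 dB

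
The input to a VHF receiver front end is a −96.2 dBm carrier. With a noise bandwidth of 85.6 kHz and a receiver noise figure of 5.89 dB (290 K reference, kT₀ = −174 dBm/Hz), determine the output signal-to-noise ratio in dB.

Noise floor: N = −174 + 10 log₁₀(B) + NF
10 log₁₀(8.56×10⁴) = 49.32 dB
N = −174 + 49.32 + 5.89 = −118.79 dBm
SNR = P_sig − N = −96.2 − (−118.79) = 22.59 dB → 22.6 dB

22.6 dB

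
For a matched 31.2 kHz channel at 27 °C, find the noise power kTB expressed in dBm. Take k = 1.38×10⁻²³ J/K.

T = 27 °C + 273.15 = 300.15 K
P_n = kTB = 1.38×10⁻²³ × 300.15 × 3.12×10⁴ = 1.29×10⁻¹⁶ W
In dBm: 10 log₁₀(1.29×10⁻¹⁶ / 10⁻³) = −128.9 dBm

−128.9 dBm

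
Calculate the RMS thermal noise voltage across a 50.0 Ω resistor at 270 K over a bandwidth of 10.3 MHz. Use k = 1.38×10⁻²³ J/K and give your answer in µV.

2.77 µV

V_n = √(4kTRB)
4kTRB = 4 × 1.38×10⁻²³ × 270 × 5.00×10¹ × 1.03×10⁷ = 7.68×10⁻¹² V²
V_n = √(7.68×10⁻¹²) = 2.77×10⁻⁶ V = 2.77 µV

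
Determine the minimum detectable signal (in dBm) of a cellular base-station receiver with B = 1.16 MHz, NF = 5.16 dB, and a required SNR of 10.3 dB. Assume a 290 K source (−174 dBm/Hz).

Sensitivity = −174 + 10 log₁₀(B) + NF + SNR_min
= −174 + 60.64 + 5.16 + 10.3
= −97.90 dBm → −97.9 dBm

−97.9 dBm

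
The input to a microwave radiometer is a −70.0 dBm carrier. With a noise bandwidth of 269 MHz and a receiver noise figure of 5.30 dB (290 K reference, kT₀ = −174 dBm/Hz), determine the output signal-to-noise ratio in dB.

14.4 dB

Noise floor: N = −174 + 10 log₁₀(B) + NF
10 log₁₀(2.69×10⁸) = 84.3 dB
N = −174 + 84.3 + 5.30 = −84.40 dBm
SNR = P_sig − N = −70.0 − (−84.40) = 14.40 dB → 14.4 dB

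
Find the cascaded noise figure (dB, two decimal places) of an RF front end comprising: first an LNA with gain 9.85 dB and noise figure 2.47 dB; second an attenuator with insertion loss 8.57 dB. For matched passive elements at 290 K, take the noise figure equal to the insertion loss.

3.82 dB

Convert to linear (a loss of L dB is a gain of −L dB): F_i = 10^(NF_i/10), G_i = 10^(G_i,dB/10)
  Stage 1: F_1 = 10^(2.47/10) = 1.766, G_1 = 10^(9.85/10) = 9.661
  Stage 2: F_2 = 10^(8.57/10) = 7.194, G_2 = 10^(−8.57/10) = 0.1390
Friis cascade:
  F = 1.766 + (7.194 − 1)/9.661 = 2.407
NF = 10 log₁₀(2.407) = 3.82 dB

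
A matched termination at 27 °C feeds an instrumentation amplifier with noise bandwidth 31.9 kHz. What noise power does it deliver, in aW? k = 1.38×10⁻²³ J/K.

132 aW

T = 27 °C + 273.15 = 300.15 K
P_n = kTB = 1.38×10⁻²³ × 300.15 × 3.19×10⁴ = 1.32×10⁻¹⁶ W = 132 aW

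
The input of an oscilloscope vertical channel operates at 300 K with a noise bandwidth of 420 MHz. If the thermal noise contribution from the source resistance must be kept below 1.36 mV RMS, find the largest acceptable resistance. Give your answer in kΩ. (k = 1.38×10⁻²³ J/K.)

Johnson–Nyquist: V_n = √(4kTRB) ⇒ R = V_n² / (4kTB)
4kTB = 4 × 1.38×10⁻²³ × 300 × 4.20×10⁸ = 6.96×10⁻¹²
R = (1.36×10⁻³)² / 6.96×10⁻¹² = 2.66×10⁵ Ω = 266 kΩ

266 kΩ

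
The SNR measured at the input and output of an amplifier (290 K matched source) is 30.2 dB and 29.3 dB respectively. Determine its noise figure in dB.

0.9 dB

NF (dB) = SNR_in(dB) − SNR_out(dB) when the source is at T₀
NF = 30.2 − 29.3 = 0.9 dB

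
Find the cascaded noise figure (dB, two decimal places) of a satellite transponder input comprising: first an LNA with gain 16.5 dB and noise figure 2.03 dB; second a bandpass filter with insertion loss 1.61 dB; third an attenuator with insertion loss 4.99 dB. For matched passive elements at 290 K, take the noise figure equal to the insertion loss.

Convert to linear (a loss of L dB is a gain of −L dB): F_i = 10^(NF_i/10), G_i = 10^(G_i,dB/10)
  Stage 1: F_1 = 10^(2.03/10) = 1.596, G_1 = 10^(16.5/10) = 44.67
  Stage 2: F_2 = 10^(1.61/10) = 1.449, G_2 = 10^(−1.61/10) = 0.6902
  Stage 3: F_3 = 10^(4.99/10) = 3.155, G_3 = 10^(−4.99/10) = 0.3170
Friis cascade:
  F = 1.596 + (1.449 − 1)/44.67 + (3.155 − 1)/30.83 = 1.676
NF = 10 log₁₀(1.676) = 2.24 dB

2.24 dB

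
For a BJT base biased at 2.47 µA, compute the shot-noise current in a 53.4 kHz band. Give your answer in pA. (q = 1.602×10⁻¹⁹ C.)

206 pA

I_n = √(2qI·B)
2qI·B = 2 × 1.602×10⁻¹⁹ × 2.47×10⁻⁶ × 5.34×10⁴ = 4.23×10⁻²⁰ A²
I_n = √(4.23×10⁻²⁰) = 2.06×10⁻¹⁰ A = 206 pA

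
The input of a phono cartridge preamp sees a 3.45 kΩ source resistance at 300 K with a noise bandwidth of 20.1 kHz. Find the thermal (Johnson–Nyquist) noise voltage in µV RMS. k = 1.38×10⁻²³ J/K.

1.07 µV

V_n = √(4kTRB)
4kTRB = 4 × 1.38×10⁻²³ × 300 × 3.45×10³ × 2.01×10⁴ = 1.15×10⁻¹² V²
V_n = √(1.15×10⁻¹²) = 1.07×10⁻⁶ V = 1.07 µV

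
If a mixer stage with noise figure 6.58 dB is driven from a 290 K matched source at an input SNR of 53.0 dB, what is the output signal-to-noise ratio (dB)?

46.42 dB

By definition F = SNR_in/SNR_out, so in dB: SNR_out = SNR_in − NF
SNR_out = 53.0 − 6.58 = 46.42 dB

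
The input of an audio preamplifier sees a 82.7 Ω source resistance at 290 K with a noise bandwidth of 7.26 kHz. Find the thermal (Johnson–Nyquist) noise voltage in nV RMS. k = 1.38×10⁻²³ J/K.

V_n = √(4kTRB)
4kTRB = 4 × 1.38×10⁻²³ × 290 × 8.27×10¹ × 7.26×10³ = 9.61×10⁻¹⁵ V²
V_n = √(9.61×10⁻¹⁵) = 9.80×10⁻⁸ V = 98.0 nV

98.0 nV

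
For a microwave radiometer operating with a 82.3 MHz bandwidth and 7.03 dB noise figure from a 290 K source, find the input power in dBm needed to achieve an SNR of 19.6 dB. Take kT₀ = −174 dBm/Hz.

Sensitivity = −174 + 10 log₁₀(B) + NF + SNR_min
= −174 + 79.15 + 7.03 + 19.6
= −68.22 dBm → −68.2 dBm

−68.2 dBm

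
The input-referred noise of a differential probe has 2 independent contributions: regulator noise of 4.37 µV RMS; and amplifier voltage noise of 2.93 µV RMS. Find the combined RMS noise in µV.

Uncorrelated sources add in power (mean-square): V_tot = √(ΣV_i²)
V_tot = √[(4.37×10⁻⁶)² + (2.93×10⁻⁶)²] = 5.26×10⁻⁶ V = 5.26 µV

5.26 µV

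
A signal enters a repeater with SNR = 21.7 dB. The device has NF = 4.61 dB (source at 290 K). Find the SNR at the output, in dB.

17.09 dB

By definition F = SNR_in/SNR_out, so in dB: SNR_out = SNR_in − NF
SNR_out = 21.7 − 4.61 = 17.09 dB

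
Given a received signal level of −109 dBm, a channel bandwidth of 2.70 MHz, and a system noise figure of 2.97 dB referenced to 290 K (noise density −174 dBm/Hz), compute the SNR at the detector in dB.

Noise floor: N = −174 + 10 log₁₀(B) + NF
10 log₁₀(2.70×10⁶) = 64.31 dB
N = −174 + 64.31 + 2.97 = −106.72 dBm
SNR = P_sig − N = −109 − (−106.72) = −2.28 dB → −2.3 dB

−2.3 dB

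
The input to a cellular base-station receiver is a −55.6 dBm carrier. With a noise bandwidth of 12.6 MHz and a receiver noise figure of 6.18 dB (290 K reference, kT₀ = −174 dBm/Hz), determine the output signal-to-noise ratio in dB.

41.2 dB

Noise floor: N = −174 + 10 log₁₀(B) + NF
10 log₁₀(1.26×10⁷) = 71 dB
N = −174 + 71 + 6.18 = −96.82 dBm
SNR = P_sig − N = −55.6 − (−96.82) = 41.22 dB → 41.2 dB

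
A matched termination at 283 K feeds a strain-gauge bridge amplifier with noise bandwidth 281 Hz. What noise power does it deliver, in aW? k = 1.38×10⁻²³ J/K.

P_n = kTB = 1.38×10⁻²³ × 283 × 2.81×10² = 1.10×10⁻¹⁸ W = 1.10 aW

1.10 aW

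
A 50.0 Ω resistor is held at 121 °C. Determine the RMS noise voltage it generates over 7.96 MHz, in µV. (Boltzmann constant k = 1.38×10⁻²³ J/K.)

T = 121 °C + 273.15 = 394.15 K
V_n = √(4kTRB)
4kTRB = 4 × 1.38×10⁻²³ × 394.15 × 5.00×10¹ × 7.96×10⁶ = 8.66×10⁻¹² V²
V_n = √(8.66×10⁻¹²) = 2.94×10⁻⁶ V = 2.94 µV

2.94 µV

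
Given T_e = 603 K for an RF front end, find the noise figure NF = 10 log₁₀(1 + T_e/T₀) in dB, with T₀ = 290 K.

4.88 dB

F = 1 + T_e/T₀ = 1 + 603/290 = 3.07931
NF = 10 log₁₀(3.07931) = 4.88 dB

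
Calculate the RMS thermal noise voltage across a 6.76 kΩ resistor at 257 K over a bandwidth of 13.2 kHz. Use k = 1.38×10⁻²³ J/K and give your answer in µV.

1.13 µV

V_n = √(4kTRB)
4kTRB = 4 × 1.38×10⁻²³ × 257 × 6.76×10³ × 1.32×10⁴ = 1.27×10⁻¹² V²
V_n = √(1.27×10⁻¹²) = 1.13×10⁻⁶ V = 1.13 µV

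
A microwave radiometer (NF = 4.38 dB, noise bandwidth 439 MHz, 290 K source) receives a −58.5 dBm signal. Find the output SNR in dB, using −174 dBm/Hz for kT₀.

Noise floor: N = −174 + 10 log₁₀(B) + NF
10 log₁₀(4.39×10⁸) = 86.42 dB
N = −174 + 86.42 + 4.38 = −83.20 dBm
SNR = P_sig − N = −58.5 − (−83.20) = 24.70 dB → 24.7 dB

24.7 dB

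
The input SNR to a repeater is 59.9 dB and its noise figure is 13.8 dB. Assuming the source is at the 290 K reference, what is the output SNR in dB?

46.1 dB

By definition F = SNR_in/SNR_out, so in dB: SNR_out = SNR_in − NF
SNR_out = 59.9 − 13.8 = 46.1 dB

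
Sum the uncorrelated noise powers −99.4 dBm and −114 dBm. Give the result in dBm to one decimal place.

Convert to linear, add, convert back:
P₁ = 1.15×10⁻¹³ W, P₂ = 3.98×10⁻¹⁵ W
P_tot = 1.19×10⁻¹³ W → 10 log₁₀(P_tot / 10⁻³) = −99.3 dBm

−99.3 dBm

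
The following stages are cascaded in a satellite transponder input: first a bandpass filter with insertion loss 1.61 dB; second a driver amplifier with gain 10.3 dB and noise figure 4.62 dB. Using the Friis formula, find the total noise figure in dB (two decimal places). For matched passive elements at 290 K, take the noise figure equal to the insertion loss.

6.23 dB

Convert to linear (a loss of L dB is a gain of −L dB): F_i = 10^(NF_i/10), G_i = 10^(G_i,dB/10)
  Stage 1: F_1 = 10^(1.61/10) = 1.449, G_1 = 10^(−1.61/10) = 0.6902
  Stage 2: F_2 = 10^(4.62/10) = 2.897, G_2 = 10^(10.3/10) = 10.72
Friis cascade:
  F = 1.449 + (2.897 − 1)/0.6902 = 4.198
NF = 10 log₁₀(4.198) = 6.23 dB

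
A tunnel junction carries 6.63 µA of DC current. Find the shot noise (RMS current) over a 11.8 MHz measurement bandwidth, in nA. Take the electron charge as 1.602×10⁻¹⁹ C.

I_n = √(2qI·B)
2qI·B = 2 × 1.602×10⁻¹⁹ × 6.63×10⁻⁶ × 1.18×10⁷ = 2.51×10⁻¹⁷ A²
I_n = √(2.51×10⁻¹⁷) = 5.01×10⁻⁹ A = 5.01 nA

5.01 nA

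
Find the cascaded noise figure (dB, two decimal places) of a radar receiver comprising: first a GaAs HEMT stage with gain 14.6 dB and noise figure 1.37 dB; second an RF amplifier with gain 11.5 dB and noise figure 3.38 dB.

Convert to linear (a loss of L dB is a gain of −L dB): F_i = 10^(NF_i/10), G_i = 10^(G_i,dB/10)
  Stage 1: F_1 = 10^(1.37/10) = 1.371, G_1 = 10^(14.6/10) = 28.84
  Stage 2: F_2 = 10^(3.38/10) = 2.178, G_2 = 10^(11.5/10) = 14.13
Friis cascade:
  F = 1.371 + (2.178 − 1)/28.84 = 1.412
NF = 10 log₁₀(1.412) = 1.50 dB

1.50 dB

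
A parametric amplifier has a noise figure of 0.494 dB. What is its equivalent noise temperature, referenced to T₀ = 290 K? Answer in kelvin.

34.9 K

F = 10^(0.494/10) = 1.12047
T_e = (F − 1)·T₀ = (1.12047 − 1) × 290 = 34.9 K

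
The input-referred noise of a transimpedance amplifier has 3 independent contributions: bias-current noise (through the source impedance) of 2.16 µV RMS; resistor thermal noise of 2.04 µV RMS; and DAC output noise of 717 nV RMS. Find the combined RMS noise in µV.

3.06 µV

Uncorrelated sources add in power (mean-square): V_tot = √(ΣV_i²)
V_tot = √[(2.16×10⁻⁶)² + (2.04×10⁻⁶)² + (7.17×10⁻⁷)²] = 3.06×10⁻⁶ V = 3.06 µV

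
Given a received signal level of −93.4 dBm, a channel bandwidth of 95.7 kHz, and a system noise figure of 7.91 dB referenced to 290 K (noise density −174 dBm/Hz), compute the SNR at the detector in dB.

Noise floor: N = −174 + 10 log₁₀(B) + NF
10 log₁₀(9.57×10⁴) = 49.81 dB
N = −174 + 49.81 + 7.91 = −116.28 dBm
SNR = P_sig − N = −93.4 − (−116.28) = 22.88 dB → 22.9 dB

22.9 dB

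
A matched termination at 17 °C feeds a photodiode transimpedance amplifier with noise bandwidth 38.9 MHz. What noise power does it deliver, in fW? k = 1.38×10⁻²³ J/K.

156 fW

T = 17 °C + 273.15 = 290.15 K
P_n = kTB = 1.38×10⁻²³ × 290.15 × 3.89×10⁷ = 1.56×10⁻¹³ W = 156 fW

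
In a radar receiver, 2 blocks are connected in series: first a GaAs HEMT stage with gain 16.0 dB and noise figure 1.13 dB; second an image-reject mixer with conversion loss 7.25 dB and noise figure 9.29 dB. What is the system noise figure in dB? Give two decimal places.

1.72 dB

Convert to linear (a loss of L dB is a gain of −L dB): F_i = 10^(NF_i/10), G_i = 10^(G_i,dB/10)
  Stage 1: F_1 = 10^(1.13/10) = 1.297, G_1 = 10^(16.0/10) = 39.81
  Stage 2: F_2 = 10^(9.29/10) = 8.492, G_2 = 10^(−7.25/10) = 0.1884
Friis cascade:
  F = 1.297 + (8.492 − 1)/39.81 = 1.485
NF = 10 log₁₀(1.485) = 1.72 dB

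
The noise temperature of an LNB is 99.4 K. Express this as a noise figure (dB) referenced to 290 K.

F = 1 + T_e/T₀ = 1 + 99.4/290 = 1.34276
NF = 10 log₁₀(1.34276) = 1.28 dB

1.28 dB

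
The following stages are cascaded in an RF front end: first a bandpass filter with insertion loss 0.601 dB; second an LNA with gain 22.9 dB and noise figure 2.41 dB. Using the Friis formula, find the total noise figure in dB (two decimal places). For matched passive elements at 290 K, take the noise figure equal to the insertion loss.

Convert to linear (a loss of L dB is a gain of −L dB): F_i = 10^(NF_i/10), G_i = 10^(G_i,dB/10)
  Stage 1: F_1 = 10^(0.601/10) = 1.148, G_1 = 10^(−0.601/10) = 0.8708
  Stage 2: F_2 = 10^(2.41/10) = 1.742, G_2 = 10^(22.9/10) = 195.0
Friis cascade:
  F = 1.148 + (1.742 − 1)/0.8708 = 2.000
NF = 10 log₁₀(2.000) = 3.01 dB

3.01 dB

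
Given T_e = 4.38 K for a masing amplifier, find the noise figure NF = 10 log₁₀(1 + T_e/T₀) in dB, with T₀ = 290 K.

0.065 dB

F = 1 + T_e/T₀ = 1 + 4.38/290 = 1.0151
NF = 10 log₁₀(1.0151) = 0.065 dB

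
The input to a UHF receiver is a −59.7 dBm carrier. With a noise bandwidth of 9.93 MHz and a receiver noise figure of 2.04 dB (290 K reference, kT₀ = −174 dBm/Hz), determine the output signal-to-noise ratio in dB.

42.3 dB

Noise floor: N = −174 + 10 log₁₀(B) + NF
10 log₁₀(9.93×10⁶) = 69.97 dB
N = −174 + 69.97 + 2.04 = −101.99 dBm
SNR = P_sig − N = −59.7 − (−101.99) = 42.29 dB → 42.3 dB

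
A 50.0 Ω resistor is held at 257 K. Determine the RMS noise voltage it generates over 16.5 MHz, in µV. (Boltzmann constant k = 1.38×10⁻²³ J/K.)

3.42 µV

V_n = √(4kTRB)
4kTRB = 4 × 1.38×10⁻²³ × 257 × 5.00×10¹ × 1.65×10⁷ = 1.17×10⁻¹¹ V²
V_n = √(1.17×10⁻¹¹) = 3.42×10⁻⁶ V = 3.42 µV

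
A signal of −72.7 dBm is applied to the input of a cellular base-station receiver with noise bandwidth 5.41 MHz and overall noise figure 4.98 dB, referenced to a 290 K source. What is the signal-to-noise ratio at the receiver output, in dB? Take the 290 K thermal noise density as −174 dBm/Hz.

29.0 dB

Noise floor: N = −174 + 10 log₁₀(B) + NF
10 log₁₀(5.41×10⁶) = 67.33 dB
N = −174 + 67.33 + 4.98 = −101.69 dBm
SNR = P_sig − N = −72.7 − (−101.69) = 28.99 dB → 29.0 dB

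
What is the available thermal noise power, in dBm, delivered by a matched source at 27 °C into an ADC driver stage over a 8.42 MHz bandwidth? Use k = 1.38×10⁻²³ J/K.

−104.6 dBm

T = 27 °C + 273.15 = 300.15 K
P_n = kTB = 1.38×10⁻²³ × 300.15 × 8.42×10⁶ = 3.49×10⁻¹⁴ W
In dBm: 10 log₁₀(3.49×10⁻¹⁴ / 10⁻³) = −104.6 dBm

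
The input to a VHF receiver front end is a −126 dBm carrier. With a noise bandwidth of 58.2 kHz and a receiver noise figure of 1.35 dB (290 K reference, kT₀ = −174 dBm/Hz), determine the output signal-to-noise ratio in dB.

−1.0 dB

Noise floor: N = −174 + 10 log₁₀(B) + NF
10 log₁₀(5.82×10⁴) = 47.65 dB
N = −174 + 47.65 + 1.35 = −125.00 dBm
SNR = P_sig − N = −126 − (−125.00) = −1.00 dB → −1.0 dB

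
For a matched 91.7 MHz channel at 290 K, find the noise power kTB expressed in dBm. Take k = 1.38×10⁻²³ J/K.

P_n = kTB = 1.38×10⁻²³ × 290 × 9.17×10⁷ = 3.67×10⁻¹³ W
In dBm: 10 log₁₀(3.67×10⁻¹³ / 10⁻³) = −94.4 dBm

−94.4 dBm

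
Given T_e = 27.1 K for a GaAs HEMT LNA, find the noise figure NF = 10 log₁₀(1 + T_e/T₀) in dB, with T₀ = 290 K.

0.388 dB

F = 1 + T_e/T₀ = 1 + 27.1/290 = 1.09345
NF = 10 log₁₀(1.09345) = 0.388 dB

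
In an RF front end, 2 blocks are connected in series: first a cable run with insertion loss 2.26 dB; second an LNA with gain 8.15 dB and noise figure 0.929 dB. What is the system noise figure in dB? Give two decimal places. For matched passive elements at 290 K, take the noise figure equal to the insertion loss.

3.19 dB

Convert to linear (a loss of L dB is a gain of −L dB): F_i = 10^(NF_i/10), G_i = 10^(G_i,dB/10)
  Stage 1: F_1 = 10^(2.26/10) = 1.683, G_1 = 10^(−2.26/10) = 0.5943
  Stage 2: F_2 = 10^(0.929/10) = 1.239, G_2 = 10^(8.15/10) = 6.531
Friis cascade:
  F = 1.683 + (1.239 − 1)/0.5943 = 2.084
NF = 10 log₁₀(2.084) = 3.19 dB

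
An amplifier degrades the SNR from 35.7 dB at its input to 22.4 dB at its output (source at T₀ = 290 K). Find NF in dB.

13.3 dB

NF (dB) = SNR_in(dB) − SNR_out(dB) when the source is at T₀
NF = 35.7 − 22.4 = 13.3 dB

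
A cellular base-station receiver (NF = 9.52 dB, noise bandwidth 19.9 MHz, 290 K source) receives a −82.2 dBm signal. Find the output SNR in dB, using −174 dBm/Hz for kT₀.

Noise floor: N = −174 + 10 log₁₀(B) + NF
10 log₁₀(1.99×10⁷) = 72.99 dB
N = −174 + 72.99 + 9.52 = −91.49 dBm
SNR = P_sig − N = −82.2 − (−91.49) = 9.29 dB → 9.3 dB

9.3 dB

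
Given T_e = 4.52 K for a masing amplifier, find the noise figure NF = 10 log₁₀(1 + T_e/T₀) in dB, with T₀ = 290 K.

0.067 dB

F = 1 + T_e/T₀ = 1 + 4.52/290 = 1.01559
NF = 10 log₁₀(1.01559) = 0.067 dB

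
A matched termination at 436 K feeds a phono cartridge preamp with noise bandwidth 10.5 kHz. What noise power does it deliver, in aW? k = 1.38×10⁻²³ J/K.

63.2 aW

P_n = kTB = 1.38×10⁻²³ × 436 × 1.05×10⁴ = 6.32×10⁻¹⁷ W = 63.2 aW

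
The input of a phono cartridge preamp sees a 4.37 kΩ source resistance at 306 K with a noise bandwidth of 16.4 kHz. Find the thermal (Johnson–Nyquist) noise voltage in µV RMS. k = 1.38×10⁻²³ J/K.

V_n = √(4kTRB)
4kTRB = 4 × 1.38×10⁻²³ × 306 × 4.37×10³ × 1.64×10⁴ = 1.21×10⁻¹² V²
V_n = √(1.21×10⁻¹²) = 1.10×10⁻⁶ V = 1.10 µV

1.10 µV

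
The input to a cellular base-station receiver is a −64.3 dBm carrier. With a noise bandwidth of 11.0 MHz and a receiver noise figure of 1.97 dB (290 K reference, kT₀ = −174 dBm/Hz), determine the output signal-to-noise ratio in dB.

Noise floor: N = −174 + 10 log₁₀(B) + NF
10 log₁₀(1.10×10⁷) = 70.41 dB
N = −174 + 70.41 + 1.97 = −101.62 dBm
SNR = P_sig − N = −64.3 − (−101.62) = 37.32 dB → 37.3 dB

37.3 dB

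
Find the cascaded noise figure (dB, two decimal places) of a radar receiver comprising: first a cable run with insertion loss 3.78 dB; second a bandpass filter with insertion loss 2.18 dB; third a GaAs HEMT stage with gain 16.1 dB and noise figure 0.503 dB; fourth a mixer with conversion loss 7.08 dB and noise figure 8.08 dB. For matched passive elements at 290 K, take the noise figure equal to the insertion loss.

6.95 dB

Convert to linear (a loss of L dB is a gain of −L dB): F_i = 10^(NF_i/10), G_i = 10^(G_i,dB/10)
  Stage 1: F_1 = 10^(3.78/10) = 2.388, G_1 = 10^(−3.78/10) = 0.4188
  Stage 2: F_2 = 10^(2.18/10) = 1.652, G_2 = 10^(−2.18/10) = 0.6053
  Stage 3: F_3 = 10^(0.503/10) = 1.123, G_3 = 10^(16.1/10) = 40.74
  Stage 4: F_4 = 10^(8.08/10) = 6.427, G_4 = 10^(−7.08/10) = 0.1959
Friis cascade:
  F = 2.388 + (1.652 − 1)/0.4188 + (1.123 − 1)/0.2535 + (6.427 − 1)/10.33 = 4.954
NF = 10 log₁₀(4.954) = 6.95 dB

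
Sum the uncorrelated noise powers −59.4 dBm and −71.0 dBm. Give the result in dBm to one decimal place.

Convert to linear, add, convert back:
P₁ = 1.15×10⁻⁹ W, P₂ = 7.94×10⁻¹¹ W
P_tot = 1.23×10⁻⁹ W → 10 log₁₀(P_tot / 10⁻³) = −59.1 dBm

−59.1 dBm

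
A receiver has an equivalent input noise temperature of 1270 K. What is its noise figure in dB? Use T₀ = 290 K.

7.31 dB

F = 1 + T_e/T₀ = 1 + 1270/290 = 5.37931
NF = 10 log₁₀(5.37931) = 7.31 dB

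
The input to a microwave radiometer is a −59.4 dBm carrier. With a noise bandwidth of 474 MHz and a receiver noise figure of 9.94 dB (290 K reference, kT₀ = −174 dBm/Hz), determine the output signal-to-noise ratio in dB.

Noise floor: N = −174 + 10 log₁₀(B) + NF
10 log₁₀(4.74×10⁸) = 86.76 dB
N = −174 + 86.76 + 9.94 = −77.30 dBm
SNR = P_sig − N = −59.4 − (−77.30) = 17.90 dB → 17.9 dB

17.9 dB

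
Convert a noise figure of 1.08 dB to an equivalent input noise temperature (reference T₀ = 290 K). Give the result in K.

F = 10^(1.08/10) = 1.28233
T_e = (F − 1)·T₀ = (1.28233 − 1) × 290 = 81.9 K

81.9 K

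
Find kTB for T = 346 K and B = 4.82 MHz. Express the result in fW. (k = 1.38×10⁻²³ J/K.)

23.0 fW

P_n = kTB = 1.38×10⁻²³ × 346 × 4.82×10⁶ = 2.30×10⁻¹⁴ W = 23.0 fW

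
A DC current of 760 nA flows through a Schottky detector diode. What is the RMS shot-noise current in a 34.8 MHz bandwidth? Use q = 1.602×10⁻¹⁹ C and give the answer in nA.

I_n = √(2qI·B)
2qI·B = 2 × 1.602×10⁻¹⁹ × 7.60×10⁻⁷ × 3.48×10⁷ = 8.47×10⁻¹⁸ A²
I_n = √(8.47×10⁻¹⁸) = 2.91×10⁻⁹ A = 2.91 nA

2.91 nA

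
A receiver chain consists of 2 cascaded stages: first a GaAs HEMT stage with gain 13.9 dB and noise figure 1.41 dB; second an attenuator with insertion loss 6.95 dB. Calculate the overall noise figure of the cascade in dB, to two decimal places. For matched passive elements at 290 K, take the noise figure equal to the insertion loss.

Convert to linear (a loss of L dB is a gain of −L dB): F_i = 10^(NF_i/10), G_i = 10^(G_i,dB/10)
  Stage 1: F_1 = 10^(1.41/10) = 1.384, G_1 = 10^(13.9/10) = 24.55
  Stage 2: F_2 = 10^(6.95/10) = 4.955, G_2 = 10^(−6.95/10) = 0.2018
Friis cascade:
  F = 1.384 + (4.955 − 1)/24.55 = 1.545
NF = 10 log₁₀(1.545) = 1.89 dB

1.89 dB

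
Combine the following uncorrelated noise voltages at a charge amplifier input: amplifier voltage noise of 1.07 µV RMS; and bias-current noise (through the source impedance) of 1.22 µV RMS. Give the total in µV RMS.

1.62 µV

Uncorrelated sources add in power (mean-square): V_tot = √(ΣV_i²)
V_tot = √[(1.07×10⁻⁶)² + (1.22×10⁻⁶)²] = 1.62×10⁻⁶ V = 1.62 µV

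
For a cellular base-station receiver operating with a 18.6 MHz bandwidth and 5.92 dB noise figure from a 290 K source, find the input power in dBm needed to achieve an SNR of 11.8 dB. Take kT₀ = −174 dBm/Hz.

−83.6 dBm

Sensitivity = −174 + 10 log₁₀(B) + NF + SNR_min
= −174 + 72.7 + 5.92 + 11.8
= −83.58 dBm → −83.6 dBm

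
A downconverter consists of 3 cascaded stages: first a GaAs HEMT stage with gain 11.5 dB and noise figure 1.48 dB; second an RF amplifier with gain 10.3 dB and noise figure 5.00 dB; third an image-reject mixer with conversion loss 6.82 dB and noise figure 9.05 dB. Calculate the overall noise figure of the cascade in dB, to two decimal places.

2.06 dB

Convert to linear (a loss of L dB is a gain of −L dB): F_i = 10^(NF_i/10), G_i = 10^(G_i,dB/10)
  Stage 1: F_1 = 10^(1.48/10) = 1.406, G_1 = 10^(11.5/10) = 14.13
  Stage 2: F_2 = 10^(5.00/10) = 3.162, G_2 = 10^(10.3/10) = 10.72
  Stage 3: F_3 = 10^(9.05/10) = 8.035, G_3 = 10^(−6.82/10) = 0.2080
Friis cascade:
  F = 1.406 + (3.162 − 1)/14.13 + (8.035 − 1)/151.4 = 1.606
NF = 10 log₁₀(1.606) = 2.06 dB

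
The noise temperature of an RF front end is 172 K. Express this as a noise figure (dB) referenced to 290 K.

2.02 dB

F = 1 + T_e/T₀ = 1 + 172/290 = 1.5931
NF = 10 log₁₀(1.5931) = 2.02 dB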